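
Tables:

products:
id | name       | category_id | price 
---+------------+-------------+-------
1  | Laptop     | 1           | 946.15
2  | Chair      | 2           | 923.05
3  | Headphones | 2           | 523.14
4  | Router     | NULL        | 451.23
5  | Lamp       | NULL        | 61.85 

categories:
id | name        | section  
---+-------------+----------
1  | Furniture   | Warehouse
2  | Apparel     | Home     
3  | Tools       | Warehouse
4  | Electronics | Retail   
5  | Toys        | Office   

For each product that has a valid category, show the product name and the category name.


INNER JOIN keeps only products rows whose category_id matches an id in categories. Walk through each product:
  - product 1 (Laptop): category_id=1 -> matches Furniture
  - product 2 (Chair): category_id=2 -> matches Apparel
  - product 3 (Headphones): category_id=2 -> matches Apparel
  - product 4 (Router): category_id=NULL, no match -> dropped
  - product 5 (Lamp): category_id=NULL, no match -> dropped
So 2 of 5 rows are dropped.

SQL:
SELECT a.name, b.name AS category
FROM products a
INNER JOIN categories b ON a.category_id = b.id

Result:
name       | category 
-----------+----------
Laptop     | Furniture
Chair      | Apparel  
Headphones | Apparel  


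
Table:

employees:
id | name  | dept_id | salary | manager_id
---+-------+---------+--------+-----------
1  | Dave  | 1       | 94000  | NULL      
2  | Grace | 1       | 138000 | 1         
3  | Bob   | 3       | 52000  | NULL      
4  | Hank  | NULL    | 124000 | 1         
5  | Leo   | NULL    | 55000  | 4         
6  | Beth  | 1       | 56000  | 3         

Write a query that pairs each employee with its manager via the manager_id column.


This is a self-join: employees is joined to a second copy of itself, matching each row's manager_id to another row's id. Use LEFT JOIN so rows with manager_id=NULL are kept.
  - employee 1 (Dave): manager_id=NULL -> NULL
  - employee 2 (Grace): manager_id=1 -> Dave
  - employee 3 (Bob): manager_id=NULL -> NULL
  - employee 4 (Hank): manager_id=1 -> Dave
  - employee 5 (Leo): manager_id=4 -> Hank
  - employee 6 (Beth): manager_id=3 -> Bob

SQL:
SELECT a.name AS item, b.name AS manager
FROM employees a
LEFT JOIN employees b ON a.manager_id = b.id

Result:
item  | manager
------+--------
Dave  | NULL   
Grace | Dave   
Bob   | NULL   
Hank  | Dave   
Leo   | Hank   
Beth  | Bob    


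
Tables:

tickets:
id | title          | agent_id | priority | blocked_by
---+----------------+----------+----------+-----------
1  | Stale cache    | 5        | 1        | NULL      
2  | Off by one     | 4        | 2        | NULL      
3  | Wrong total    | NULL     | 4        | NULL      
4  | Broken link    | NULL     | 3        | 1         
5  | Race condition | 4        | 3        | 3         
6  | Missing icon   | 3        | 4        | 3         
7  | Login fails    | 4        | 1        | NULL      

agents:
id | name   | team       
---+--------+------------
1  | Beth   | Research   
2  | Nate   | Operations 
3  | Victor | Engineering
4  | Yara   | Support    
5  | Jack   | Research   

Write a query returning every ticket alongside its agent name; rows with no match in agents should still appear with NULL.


LEFT JOIN keeps every row from tickets (the left table); where agent_id has no match in agents, the agent columns become NULL. Walk through each ticket:
  - ticket 1 (Stale cache): agent_id=5 -> matches Jack
  - ticket 2 (Off by one): agent_id=4 -> matches Yara
  - ticket 3 (Wrong total): agent_id=NULL, no match -> kept with NULL
  - ticket 4 (Broken link): agent_id=NULL, no match -> kept with NULL
  - ticket 5 (Race condition): agent_id=4 -> matches Yara
  - ticket 6 (Missing icon): agent_id=3 -> matches Victor
  - ticket 7 (Login fails): agent_id=4 -> matches Yara
All 7 rows appear; 2 have NULL agent.

SQL:
SELECT a.title, b.name AS agent
FROM tickets a
LEFT JOIN agents b ON a.agent_id = b.id

Result:
title          | agent 
---------------+-------
Stale cache    | Jack  
Off by one     | Yara  
Wrong total    | NULL  
Broken link    | NULL  
Race condition | Yara  
Missing icon   | Victor
Login fails    | Yara  


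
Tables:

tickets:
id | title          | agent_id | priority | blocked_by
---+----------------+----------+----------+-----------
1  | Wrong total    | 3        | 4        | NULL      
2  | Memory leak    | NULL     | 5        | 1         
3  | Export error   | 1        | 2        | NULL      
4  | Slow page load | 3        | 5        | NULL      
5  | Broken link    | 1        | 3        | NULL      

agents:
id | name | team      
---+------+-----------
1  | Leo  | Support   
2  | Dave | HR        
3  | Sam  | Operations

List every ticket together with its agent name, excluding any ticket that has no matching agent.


INNER JOIN keeps only tickets rows whose agent_id matches an id in agents. Walk through each ticket:
  - ticket 1 (Wrong total): agent_id=3 -> matches Sam
  - ticket 2 (Memory leak): agent_id=NULL, no match -> dropped
  - ticket 3 (Export error): agent_id=1 -> matches Leo
  - ticket 4 (Slow page load): agent_id=3 -> matches Sam
  - ticket 5 (Broken link): agent_id=1 -> matches Leo
So 1 of 5 rows is dropped.

SQL:
SELECT a.title, b.name AS agent
FROM tickets a
INNER JOIN agents b ON a.agent_id = b.id

Result:
title          | agent
---------------+------
Wrong total    | Sam  
Export error   | Leo  
Slow page load | Sam  
Broken link    | Leo  


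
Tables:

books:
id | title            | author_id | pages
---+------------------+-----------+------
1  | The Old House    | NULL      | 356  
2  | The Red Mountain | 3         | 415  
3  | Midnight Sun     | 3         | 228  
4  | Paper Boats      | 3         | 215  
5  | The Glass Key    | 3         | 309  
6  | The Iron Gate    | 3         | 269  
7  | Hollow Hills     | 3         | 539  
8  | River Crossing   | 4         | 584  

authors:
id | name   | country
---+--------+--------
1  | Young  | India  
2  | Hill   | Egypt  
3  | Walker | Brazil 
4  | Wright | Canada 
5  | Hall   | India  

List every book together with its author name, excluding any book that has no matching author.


INNER JOIN keeps only books rows whose author_id matches an id in authors. Walk through each book:
  - book 1 (The Old House): author_id=NULL, no match -> dropped
  - book 2 (The Red Mountain): author_id=3 -> matches Walker
  - book 3 (Midnight Sun): author_id=3 -> matches Walker
  - book 4 (Paper Boats): author_id=3 -> matches Walker
  - book 5 (The Glass Key): author_id=3 -> matches Walker
  - book 6 (The Iron Gate): author_id=3 -> matches Walker
  - book 7 (Hollow Hills): author_id=3 -> matches Walker
  - book 8 (River Crossing): author_id=4 -> matches Wright
So 1 of 8 rows is dropped.

SQL:
SELECT a.title, b.name AS author
FROM books a
INNER JOIN authors b ON a.author_id = b.id

Result:
title            | author
-----------------+-------
The Red Mountain | Walker
Midnight Sun     | Walker
Paper Boats      | Walker
The Glass Key    | Walker
The Iron Gate    | Walker
Hollow Hills     | Walker
River Crossing   | Wright


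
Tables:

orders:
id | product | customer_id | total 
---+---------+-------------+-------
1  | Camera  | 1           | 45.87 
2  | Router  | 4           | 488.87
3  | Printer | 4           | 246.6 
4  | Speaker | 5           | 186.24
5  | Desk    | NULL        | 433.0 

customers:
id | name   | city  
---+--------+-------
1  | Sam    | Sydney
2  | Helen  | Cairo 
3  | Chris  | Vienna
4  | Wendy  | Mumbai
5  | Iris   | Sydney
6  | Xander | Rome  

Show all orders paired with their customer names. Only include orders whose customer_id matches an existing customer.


INNER JOIN keeps only orders rows whose customer_id matches an id in customers. Walk through each order:
  - order 1 (Camera): customer_id=1 -> matches Sam
  - order 2 (Router): customer_id=4 -> matches Wendy
  - order 3 (Printer): customer_id=4 -> matches Wendy
  - order 4 (Speaker): customer_id=5 -> matches Iris
  - order 5 (Desk): customer_id=NULL, no match -> dropped
So 1 of 5 rows is dropped.

SQL:
SELECT a.product, b.name AS customer
FROM orders a
INNER JOIN customers b ON a.customer_id = b.id

Result:
product | customer
--------+---------
Camera  | Sam     
Router  | Wendy   
Printer | Wendy   
Speaker | Iris    


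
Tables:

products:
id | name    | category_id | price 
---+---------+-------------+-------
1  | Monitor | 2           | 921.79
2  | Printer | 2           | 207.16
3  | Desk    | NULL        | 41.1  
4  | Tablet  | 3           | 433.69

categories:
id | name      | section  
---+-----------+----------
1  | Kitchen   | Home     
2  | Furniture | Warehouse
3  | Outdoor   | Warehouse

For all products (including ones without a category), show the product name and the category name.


LEFT JOIN keeps every row from products (the left table); where category_id has no match in categories, the category columns become NULL. Walk through each product:
  - product 1 (Monitor): category_id=2 -> matches Furniture
  - product 2 (Printer): category_id=2 -> matches Furniture
  - product 3 (Desk): category_id=NULL, no match -> kept with NULL
  - product 4 (Tablet): category_id=3 -> matches Outdoor
All 4 rows appear; 1 has NULL category.

SQL:
SELECT a.name, b.name AS category
FROM products a
LEFT JOIN categories b ON a.category_id = b.id

Result:
name    | category 
--------+----------
Monitor | Furniture
Printer | Furniture
Desk    | NULL     
Tablet  | Outdoor  


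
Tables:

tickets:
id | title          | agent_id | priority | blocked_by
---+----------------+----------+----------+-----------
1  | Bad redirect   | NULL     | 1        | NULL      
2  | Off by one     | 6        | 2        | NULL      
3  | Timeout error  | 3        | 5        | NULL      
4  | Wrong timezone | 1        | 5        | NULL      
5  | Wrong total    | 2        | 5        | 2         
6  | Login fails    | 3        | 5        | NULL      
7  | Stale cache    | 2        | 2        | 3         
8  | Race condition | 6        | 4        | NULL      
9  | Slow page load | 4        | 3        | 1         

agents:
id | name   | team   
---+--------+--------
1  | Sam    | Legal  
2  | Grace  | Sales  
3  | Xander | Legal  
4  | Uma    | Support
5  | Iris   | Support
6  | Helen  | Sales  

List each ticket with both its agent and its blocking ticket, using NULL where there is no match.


Two LEFT JOINs from the same base table tickets: one to agents via agent_id, one to tickets itself via blocked_by. Both are LEFT so every ticket is preserved.
Match against agents:
  - ticket 1 (Bad redirect): agent_id=NULL, no match -> kept with NULL
  - ticket 2 (Off by one): agent_id=6 -> matches Helen
  - ticket 3 (Timeout error): agent_id=3 -> matches Xander
  - ticket 4 (Wrong timezone): agent_id=1 -> matches Sam
  - ticket 5 (Wrong total): agent_id=2 -> matches Grace
  - ticket 6 (Login fails): agent_id=3 -> matches Xander
  - ticket 7 (Stale cache): agent_id=2 -> matches Grace
  - ticket 8 (Race condition): agent_id=6 -> matches Helen
  - ticket 9 (Slow page load): agent_id=4 -> matches Uma
Match against tickets (self):
  - ticket 1 (Bad redirect): blocked_by=NULL -> NULL
  - ticket 2 (Off by one): blocked_by=NULL -> NULL
  - ticket 3 (Timeout error): blocked_by=NULL -> NULL
  - ticket 4 (Wrong timezone): blocked_by=NULL -> NULL
  - ticket 5 (Wrong total): blocked_by=2 -> Off by one
  - ticket 6 (Login fails): blocked_by=NULL -> NULL
  - ticket 7 (Stale cache): blocked_by=3 -> Timeout error
  - ticket 8 (Race condition): blocked_by=NULL -> NULL
  - ticket 9 (Slow page load): blocked_by=1 -> Bad redirect

SQL:
SELECT a.title, b.name AS agent, c.title AS blocked_by
FROM tickets a
LEFT JOIN agents b ON a.agent_id = b.id
LEFT JOIN tickets c ON a.blocked_by = c.id

Result:
title          | agent  | blocked_by   
---------------+--------+--------------
Bad redirect   | NULL   | NULL         
Off by one     | Helen  | NULL         
Timeout error  | Xander | NULL         
Wrong timezone | Sam    | NULL         
Wrong total    | Grace  | Off by one   
Login fails    | Xander | NULL         
Stale cache    | Grace  | Timeout error
Race condition | Helen  | NULL         
Slow page load | Uma    | Bad redirect 


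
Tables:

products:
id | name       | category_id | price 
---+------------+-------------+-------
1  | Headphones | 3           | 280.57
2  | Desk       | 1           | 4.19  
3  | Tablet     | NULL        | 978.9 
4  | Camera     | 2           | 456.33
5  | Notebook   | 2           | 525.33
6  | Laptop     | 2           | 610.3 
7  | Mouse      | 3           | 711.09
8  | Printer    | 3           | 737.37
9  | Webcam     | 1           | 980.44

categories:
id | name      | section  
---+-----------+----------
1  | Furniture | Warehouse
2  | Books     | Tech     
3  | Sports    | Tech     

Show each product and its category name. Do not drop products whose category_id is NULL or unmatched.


LEFT JOIN keeps every row from products (the left table); where category_id has no match in categories, the category columns become NULL. Walk through each product:
  - product 1 (Headphones): category_id=3 -> matches Sports
  - product 2 (Desk): category_id=1 -> matches Furniture
  - product 3 (Tablet): category_id=NULL, no match -> kept with NULL
  - product 4 (Camera): category_id=2 -> matches Books
  - product 5 (Notebook): category_id=2 -> matches Books
  - product 6 (Laptop): category_id=2 -> matches Books
  - product 7 (Mouse): category_id=3 -> matches Sports
  - product 8 (Printer): category_id=3 -> matches Sports
  - product 9 (Webcam): category_id=1 -> matches Furniture
All 9 rows appear; 1 has NULL category.

SQL:
SELECT a.name, b.name AS category
FROM products a
LEFT JOIN categories b ON a.category_id = b.id

Result:
name       | category 
-----------+----------
Headphones | Sports   
Desk       | Furniture
Tablet     | NULL     
Camera     | Books    
Notebook   | Books    
Laptop     | Books    
Mouse      | Sports   
Printer    | Sports   
Webcam     | Furniture


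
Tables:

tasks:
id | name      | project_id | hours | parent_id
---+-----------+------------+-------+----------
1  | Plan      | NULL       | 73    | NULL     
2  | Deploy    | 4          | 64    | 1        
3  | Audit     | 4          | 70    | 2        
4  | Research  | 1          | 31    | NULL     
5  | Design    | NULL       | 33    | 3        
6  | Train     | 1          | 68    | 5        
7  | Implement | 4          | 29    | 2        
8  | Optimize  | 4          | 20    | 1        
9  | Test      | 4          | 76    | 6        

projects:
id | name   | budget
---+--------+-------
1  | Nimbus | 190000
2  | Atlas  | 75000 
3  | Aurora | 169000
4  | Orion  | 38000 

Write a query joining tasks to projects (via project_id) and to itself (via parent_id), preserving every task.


Two LEFT JOINs from the same base table tasks: one to projects via project_id, one to tasks itself via parent_id. Both are LEFT so every task is preserved.
Match against projects:
  - task 1 (Plan): project_id=NULL, no match -> kept with NULL
  - task 2 (Deploy): project_id=4 -> matches Orion
  - task 3 (Audit): project_id=4 -> matches Orion
  - task 4 (Research): project_id=1 -> matches Nimbus
  - task 5 (Design): project_id=NULL, no match -> kept with NULL
  - task 6 (Train): project_id=1 -> matches Nimbus
  - task 7 (Implement): project_id=4 -> matches Orion
  - task 8 (Optimize): project_id=4 -> matches Orion
  - task 9 (Test): project_id=4 -> matches Orion
Match against tasks (self):
  - task 1 (Plan): parent_id=NULL -> NULL
  - task 2 (Deploy): parent_id=1 -> Plan
  - task 3 (Audit): parent_id=2 -> Deploy
  - task 4 (Research): parent_id=NULL -> NULL
  - task 5 (Design): parent_id=3 -> Audit
  - task 6 (Train): parent_id=5 -> Design
  - task 7 (Implement): parent_id=2 -> Deploy
  - task 8 (Optimize): parent_id=1 -> Plan
  - task 9 (Test): parent_id=6 -> Train

SQL:
SELECT a.name, b.name AS project, c.name AS parent
FROM tasks a
LEFT JOIN projects b ON a.project_id = b.id
LEFT JOIN tasks c ON a.parent_id = c.id

Result:
name      | project | parent
----------+---------+-------
Plan      | NULL    | NULL  
Deploy    | Orion   | Plan  
Audit     | Orion   | Deploy
Research  | Nimbus  | NULL  
Design    | NULL    | Audit 
Train     | Nimbus  | Design
Implement | Orion   | Deploy
Optimize  | Orion   | Plan  
Test      | Orion   | Train 


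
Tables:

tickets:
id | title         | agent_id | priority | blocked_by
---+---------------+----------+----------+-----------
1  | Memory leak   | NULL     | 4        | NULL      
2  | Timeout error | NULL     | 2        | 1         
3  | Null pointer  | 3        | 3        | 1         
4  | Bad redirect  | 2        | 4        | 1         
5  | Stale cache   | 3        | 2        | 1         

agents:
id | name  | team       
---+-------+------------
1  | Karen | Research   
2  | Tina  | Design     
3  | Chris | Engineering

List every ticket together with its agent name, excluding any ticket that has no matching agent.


INNER JOIN keeps only tickets rows whose agent_id matches an id in agents. Walk through each ticket:
  - ticket 1 (Memory leak): agent_id=NULL, no match -> dropped
  - ticket 2 (Timeout error): agent_id=NULL, no match -> dropped
  - ticket 3 (Null pointer): agent_id=3 -> matches Chris
  - ticket 4 (Bad redirect): agent_id=2 -> matches Tina
  - ticket 5 (Stale cache): agent_id=3 -> matches Chris
So 2 of 5 rows are dropped.

SQL:
SELECT a.title, b.name AS agent
FROM tickets a
INNER JOIN agents b ON a.agent_id = b.id

Result:
title        | agent
-------------+------
Null pointer | Chris
Bad redirect | Tina 
Stale cache  | Chris


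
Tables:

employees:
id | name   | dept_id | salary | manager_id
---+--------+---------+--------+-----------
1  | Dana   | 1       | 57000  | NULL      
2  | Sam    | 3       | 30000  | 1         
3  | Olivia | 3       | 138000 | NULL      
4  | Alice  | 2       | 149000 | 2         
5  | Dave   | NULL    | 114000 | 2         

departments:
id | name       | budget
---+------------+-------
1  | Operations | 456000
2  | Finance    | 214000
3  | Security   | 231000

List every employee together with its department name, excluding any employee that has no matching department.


INNER JOIN keeps only employees rows whose dept_id matches an id in departments. Walk through each employee:
  - employee 1 (Dana): dept_id=1 -> matches Operations
  - employee 2 (Sam): dept_id=3 -> matches Security
  - employee 3 (Olivia): dept_id=3 -> matches Security
  - employee 4 (Alice): dept_id=2 -> matches Finance
  - employee 5 (Dave): dept_id=NULL, no match -> dropped
So 1 of 5 rows is dropped.

SQL:
SELECT a.name, b.name AS department
FROM employees a
INNER JOIN departments b ON a.dept_id = b.id

Result:
name   | department
-------+-----------
Dana   | Operations
Sam    | Security  
Olivia | Security  
Alice  | Finance   


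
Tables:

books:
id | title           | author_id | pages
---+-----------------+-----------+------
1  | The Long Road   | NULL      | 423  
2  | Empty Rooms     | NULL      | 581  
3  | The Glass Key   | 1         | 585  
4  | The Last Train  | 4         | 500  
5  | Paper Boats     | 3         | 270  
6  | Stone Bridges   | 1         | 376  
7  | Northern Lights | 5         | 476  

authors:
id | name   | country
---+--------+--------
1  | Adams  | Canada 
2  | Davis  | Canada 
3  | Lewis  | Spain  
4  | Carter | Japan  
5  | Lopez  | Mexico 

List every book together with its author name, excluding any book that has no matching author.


INNER JOIN keeps only books rows whose author_id matches an id in authors. Walk through each book:
  - book 1 (The Long Road): author_id=NULL, no match -> dropped
  - book 2 (Empty Rooms): author_id=NULL, no match -> dropped
  - book 3 (The Glass Key): author_id=1 -> matches Adams
  - book 4 (The Last Train): author_id=4 -> matches Carter
  - book 5 (Paper Boats): author_id=3 -> matches Lewis
  - book 6 (Stone Bridges): author_id=1 -> matches Adams
  - book 7 (Northern Lights): author_id=5 -> matches Lopez
So 2 of 7 rows are dropped.

SQL:
SELECT a.title, b.name AS author
FROM books a
INNER JOIN authors b ON a.author_id = b.id

Result:
title           | author
----------------+-------
The Glass Key   | Adams 
The Last Train  | Carter
Paper Boats     | Lewis 
Stone Bridges   | Adams 
Northern Lights | Lopez 


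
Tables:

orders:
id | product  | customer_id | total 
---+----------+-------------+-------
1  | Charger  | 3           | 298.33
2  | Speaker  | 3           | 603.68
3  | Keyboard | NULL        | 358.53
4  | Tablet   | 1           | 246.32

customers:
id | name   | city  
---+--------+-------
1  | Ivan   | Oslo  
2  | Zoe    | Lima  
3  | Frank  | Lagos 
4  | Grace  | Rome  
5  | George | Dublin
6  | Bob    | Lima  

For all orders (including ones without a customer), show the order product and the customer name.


LEFT JOIN keeps every row from orders (the left table); where customer_id has no match in customers, the customer columns become NULL. Walk through each order:
  - order 1 (Charger): customer_id=3 -> matches Frank
  - order 2 (Speaker): customer_id=3 -> matches Frank
  - order 3 (Keyboard): customer_id=NULL, no match -> kept with NULL
  - order 4 (Tablet): customer_id=1 -> matches Ivan
All 4 rows appear; 1 has NULL customer.

SQL:
SELECT a.product, b.name AS customer
FROM orders a
LEFT JOIN customers b ON a.customer_id = b.id

Result:
product  | customer
---------+---------
Charger  | Frank   
Speaker  | Frank   
Keyboard | NULL    
Tablet   | Ivan    


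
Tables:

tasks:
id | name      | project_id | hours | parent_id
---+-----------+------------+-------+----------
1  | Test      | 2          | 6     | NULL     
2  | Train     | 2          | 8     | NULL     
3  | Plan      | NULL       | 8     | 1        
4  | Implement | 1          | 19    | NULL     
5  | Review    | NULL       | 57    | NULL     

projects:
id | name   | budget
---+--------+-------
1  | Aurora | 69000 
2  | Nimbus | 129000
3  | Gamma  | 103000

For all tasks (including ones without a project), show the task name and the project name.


LEFT JOIN keeps every row from tasks (the left table); where project_id has no match in projects, the project columns become NULL. Walk through each task:
  - task 1 (Test): project_id=2 -> matches Nimbus
  - task 2 (Train): project_id=2 -> matches Nimbus
  - task 3 (Plan): project_id=NULL, no match -> kept with NULL
  - task 4 (Implement): project_id=1 -> matches Aurora
  - task 5 (Review): project_id=NULL, no match -> kept with NULL
All 5 rows appear; 2 have NULL project.

SQL:
SELECT a.name, b.name AS project
FROM tasks a
LEFT JOIN projects b ON a.project_id = b.id

Result:
name      | project
----------+--------
Test      | Nimbus 
Train     | Nimbus 
Plan      | NULL   
Implement | Aurora 
Review    | NULL   


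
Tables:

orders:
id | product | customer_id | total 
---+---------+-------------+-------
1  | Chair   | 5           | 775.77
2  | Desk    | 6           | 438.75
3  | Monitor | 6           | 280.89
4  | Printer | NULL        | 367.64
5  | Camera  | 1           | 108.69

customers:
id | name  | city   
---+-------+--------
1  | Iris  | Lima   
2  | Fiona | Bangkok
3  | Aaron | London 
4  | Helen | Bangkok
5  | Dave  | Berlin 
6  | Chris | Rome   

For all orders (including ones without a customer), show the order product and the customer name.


LEFT JOIN keeps every row from orders (the left table); where customer_id has no match in customers, the customer columns become NULL. Walk through each order:
  - order 1 (Chair): customer_id=5 -> matches Dave
  - order 2 (Desk): customer_id=6 -> matches Chris
  - order 3 (Monitor): customer_id=6 -> matches Chris
  - order 4 (Printer): customer_id=NULL, no match -> kept with NULL
  - order 5 (Camera): customer_id=1 -> matches Iris
All 5 rows appear; 1 has NULL customer.

SQL:
SELECT a.product, b.name AS customer
FROM orders a
LEFT JOIN customers b ON a.customer_id = b.id

Result:
product | customer
--------+---------
Chair   | Dave    
Desk    | Chris   
Monitor | Chris   
Printer | NULL    
Camera  | Iris    


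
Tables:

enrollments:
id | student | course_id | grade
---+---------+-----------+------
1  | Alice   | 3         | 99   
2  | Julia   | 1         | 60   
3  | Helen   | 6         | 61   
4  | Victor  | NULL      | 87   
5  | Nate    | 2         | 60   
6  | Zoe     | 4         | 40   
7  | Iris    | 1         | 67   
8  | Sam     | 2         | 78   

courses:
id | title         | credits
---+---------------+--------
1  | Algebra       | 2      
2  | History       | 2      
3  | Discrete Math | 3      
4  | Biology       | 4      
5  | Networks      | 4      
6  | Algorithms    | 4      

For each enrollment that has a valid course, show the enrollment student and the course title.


INNER JOIN keeps only enrollments rows whose course_id matches an id in courses. Walk through each enrollment:
  - enrollment 1 (Alice): course_id=3 -> matches Discrete Math
  - enrollment 2 (Julia): course_id=1 -> matches Algebra
  - enrollment 3 (Helen): course_id=6 -> matches Algorithms
  - enrollment 4 (Victor): course_id=NULL, no match -> dropped
  - enrollment 5 (Nate): course_id=2 -> matches History
  - enrollment 6 (Zoe): course_id=4 -> matches Biology
  - enrollment 7 (Iris): course_id=1 -> matches Algebra
  - enrollment 8 (Sam): course_id=2 -> matches History
So 1 of 8 rows is dropped.

SQL:
SELECT a.student, b.title AS course
FROM enrollments a
INNER JOIN courses b ON a.course_id = b.id

Result:
student | course       
--------+--------------
Alice   | Discrete Math
Julia   | Algebra      
Helen   | Algorithms   
Nate    | History      
Zoe     | Biology      
Iris    | Algebra      
Sam     | History      


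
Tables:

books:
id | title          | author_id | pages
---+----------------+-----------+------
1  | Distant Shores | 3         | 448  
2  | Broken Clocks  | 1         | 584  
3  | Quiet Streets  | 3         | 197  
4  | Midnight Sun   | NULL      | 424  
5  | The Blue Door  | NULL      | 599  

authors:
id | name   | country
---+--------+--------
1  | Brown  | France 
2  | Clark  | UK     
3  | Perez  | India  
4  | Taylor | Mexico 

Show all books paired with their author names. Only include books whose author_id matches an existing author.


INNER JOIN keeps only books rows whose author_id matches an id in authors. Walk through each book:
  - book 1 (Distant Shores): author_id=3 -> matches Perez
  - book 2 (Broken Clocks): author_id=1 -> matches Brown
  - book 3 (Quiet Streets): author_id=3 -> matches Perez
  - book 4 (Midnight Sun): author_id=NULL, no match -> dropped
  - book 5 (The Blue Door): author_id=NULL, no match -> dropped
So 2 of 5 rows are dropped.

SQL:
SELECT a.title, b.name AS author
FROM books a
INNER JOIN authors b ON a.author_id = b.id

Result:
title          | author
---------------+-------
Distant Shores | Perez 
Broken Clocks  | Brown 
Quiet Streets  | Perez 


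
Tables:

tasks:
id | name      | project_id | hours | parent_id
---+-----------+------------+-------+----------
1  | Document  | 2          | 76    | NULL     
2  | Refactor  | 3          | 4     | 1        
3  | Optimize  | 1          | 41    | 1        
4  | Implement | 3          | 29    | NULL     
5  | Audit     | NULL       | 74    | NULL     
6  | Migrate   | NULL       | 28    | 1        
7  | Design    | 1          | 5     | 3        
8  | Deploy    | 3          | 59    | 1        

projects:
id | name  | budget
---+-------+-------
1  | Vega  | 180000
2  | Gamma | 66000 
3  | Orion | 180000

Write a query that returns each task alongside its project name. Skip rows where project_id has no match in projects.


INNER JOIN keeps only tasks rows whose project_id matches an id in projects. Walk through each task:
  - task 1 (Document): project_id=2 -> matches Gamma
  - task 2 (Refactor): project_id=3 -> matches Orion
  - task 3 (Optimize): project_id=1 -> matches Vega
  - task 4 (Implement): project_id=3 -> matches Orion
  - task 5 (Audit): project_id=NULL, no match -> dropped
  - task 6 (Migrate): project_id=NULL, no match -> dropped
  - task 7 (Design): project_id=1 -> matches Vega
  - task 8 (Deploy): project_id=3 -> matches Orion
So 2 of 8 rows are dropped.

SQL:
SELECT a.name, b.name AS project
FROM tasks a
INNER JOIN projects b ON a.project_id = b.id

Result:
name      | project
----------+--------
Document  | Gamma  
Refactor  | Orion  
Optimize  | Vega   
Implement | Orion  
Design    | Vega   
Deploy    | Orion  


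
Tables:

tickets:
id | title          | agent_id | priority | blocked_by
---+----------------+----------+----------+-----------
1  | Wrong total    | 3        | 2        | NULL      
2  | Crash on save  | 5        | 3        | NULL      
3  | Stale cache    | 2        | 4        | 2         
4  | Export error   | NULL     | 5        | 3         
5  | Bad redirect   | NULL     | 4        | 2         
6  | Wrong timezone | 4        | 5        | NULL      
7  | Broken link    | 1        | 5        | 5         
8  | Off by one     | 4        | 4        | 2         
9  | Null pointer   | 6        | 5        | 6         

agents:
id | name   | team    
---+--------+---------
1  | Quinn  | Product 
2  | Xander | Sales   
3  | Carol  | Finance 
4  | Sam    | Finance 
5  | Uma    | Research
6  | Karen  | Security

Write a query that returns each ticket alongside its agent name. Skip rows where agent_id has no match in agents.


INNER JOIN keeps only tickets rows whose agent_id matches an id in agents. Walk through each ticket:
  - ticket 1 (Wrong total): agent_id=3 -> matches Carol
  - ticket 2 (Crash on save): agent_id=5 -> matches Uma
  - ticket 3 (Stale cache): agent_id=2 -> matches Xander
  - ticket 4 (Export error): agent_id=NULL, no match -> dropped
  - ticket 5 (Bad redirect): agent_id=NULL, no match -> dropped
  - ticket 6 (Wrong timezone): agent_id=4 -> matches Sam
  - ticket 7 (Broken link): agent_id=1 -> matches Quinn
  - ticket 8 (Off by one): agent_id=4 -> matches Sam
  - ticket 9 (Null pointer): agent_id=6 -> matches Karen
So 2 of 9 rows are dropped.

SQL:
SELECT a.title, b.name AS agent
FROM tickets a
INNER JOIN agents b ON a.agent_id = b.id

Result:
title          | agent 
---------------+-------
Wrong total    | Carol 
Crash on save  | Uma   
Stale cache    | Xander
Wrong timezone | Sam   
Broken link    | Quinn 
Off by one     | Sam   
Null pointer   | Karen 


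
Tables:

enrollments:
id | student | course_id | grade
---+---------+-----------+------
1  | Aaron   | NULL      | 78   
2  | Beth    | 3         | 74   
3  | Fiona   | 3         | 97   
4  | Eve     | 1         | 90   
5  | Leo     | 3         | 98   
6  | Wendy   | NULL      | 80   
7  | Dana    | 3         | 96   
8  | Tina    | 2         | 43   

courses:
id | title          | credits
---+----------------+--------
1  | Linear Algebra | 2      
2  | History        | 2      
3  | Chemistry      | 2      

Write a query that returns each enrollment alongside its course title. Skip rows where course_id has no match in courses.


INNER JOIN keeps only enrollments rows whose course_id matches an id in courses. Walk through each enrollment:
  - enrollment 1 (Aaron): course_id=NULL, no match -> dropped
  - enrollment 2 (Beth): course_id=3 -> matches Chemistry
  - enrollment 3 (Fiona): course_id=3 -> matches Chemistry
  - enrollment 4 (Eve): course_id=1 -> matches Linear Algebra
  - enrollment 5 (Leo): course_id=3 -> matches Chemistry
  - enrollment 6 (Wendy): course_id=NULL, no match -> dropped
  - enrollment 7 (Dana): course_id=3 -> matches Chemistry
  - enrollment 8 (Tina): course_id=2 -> matches History
So 2 of 8 rows are dropped.

SQL:
SELECT a.student, b.title AS course
FROM enrollments a
INNER JOIN courses b ON a.course_id = b.id

Result:
student | course        
--------+---------------
Beth    | Chemistry     
Fiona   | Chemistry     
Eve     | Linear Algebra
Leo     | Chemistry     
Dana    | Chemistry     
Tina    | History       


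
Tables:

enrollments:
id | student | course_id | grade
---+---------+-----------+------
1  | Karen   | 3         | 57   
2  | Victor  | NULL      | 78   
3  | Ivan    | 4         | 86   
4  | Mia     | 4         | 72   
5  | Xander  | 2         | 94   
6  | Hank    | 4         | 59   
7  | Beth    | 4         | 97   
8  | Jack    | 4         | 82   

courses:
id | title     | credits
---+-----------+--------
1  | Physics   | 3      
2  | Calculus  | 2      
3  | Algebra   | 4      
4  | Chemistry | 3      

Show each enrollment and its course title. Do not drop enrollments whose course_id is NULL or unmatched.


LEFT JOIN keeps every row from enrollments (the left table); where course_id has no match in courses, the course columns become NULL. Walk through each enrollment:
  - enrollment 1 (Karen): course_id=3 -> matches Algebra
  - enrollment 2 (Victor): course_id=NULL, no match -> kept with NULL
  - enrollment 3 (Ivan): course_id=4 -> matches Chemistry
  - enrollment 4 (Mia): course_id=4 -> matches Chemistry
  - enrollment 5 (Xander): course_id=2 -> matches Calculus
  - enrollment 6 (Hank): course_id=4 -> matches Chemistry
  - enrollment 7 (Beth): course_id=4 -> matches Chemistry
  - enrollment 8 (Jack): course_id=4 -> matches Chemistry
All 8 rows appear; 1 has NULL course.

SQL:
SELECT a.student, b.title AS course
FROM enrollments a
LEFT JOIN courses b ON a.course_id = b.id

Result:
student | course   
--------+----------
Karen   | Algebra  
Victor  | NULL     
Ivan    | Chemistry
Mia     | Chemistry
Xander  | Calculus 
Hank    | Chemistry
Beth    | Chemistry
Jack    | Chemistry


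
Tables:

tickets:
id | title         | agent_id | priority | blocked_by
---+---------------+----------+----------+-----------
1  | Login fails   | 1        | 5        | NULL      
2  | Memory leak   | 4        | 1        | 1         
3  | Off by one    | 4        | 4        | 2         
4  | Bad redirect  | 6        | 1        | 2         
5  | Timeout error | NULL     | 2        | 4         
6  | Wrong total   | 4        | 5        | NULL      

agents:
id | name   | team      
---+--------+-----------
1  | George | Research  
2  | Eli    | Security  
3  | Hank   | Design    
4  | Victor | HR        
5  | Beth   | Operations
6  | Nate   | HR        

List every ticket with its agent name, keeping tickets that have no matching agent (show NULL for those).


LEFT JOIN keeps every row from tickets (the left table); where agent_id has no match in agents, the agent columns become NULL. Walk through each ticket:
  - ticket 1 (Login fails): agent_id=1 -> matches George
  - ticket 2 (Memory leak): agent_id=4 -> matches Victor
  - ticket 3 (Off by one): agent_id=4 -> matches Victor
  - ticket 4 (Bad redirect): agent_id=6 -> matches Nate
  - ticket 5 (Timeout error): agent_id=NULL, no match -> kept with NULL
  - ticket 6 (Wrong total): agent_id=4 -> matches Victor
All 6 rows appear; 1 has NULL agent.

SQL:
SELECT a.title, b.name AS agent
FROM tickets a
LEFT JOIN agents b ON a.agent_id = b.id

Result:
title         | agent 
--------------+-------
Login fails   | George
Memory leak   | Victor
Off by one    | Victor
Bad redirect  | Nate  
Timeout error | NULL  
Wrong total   | Victor


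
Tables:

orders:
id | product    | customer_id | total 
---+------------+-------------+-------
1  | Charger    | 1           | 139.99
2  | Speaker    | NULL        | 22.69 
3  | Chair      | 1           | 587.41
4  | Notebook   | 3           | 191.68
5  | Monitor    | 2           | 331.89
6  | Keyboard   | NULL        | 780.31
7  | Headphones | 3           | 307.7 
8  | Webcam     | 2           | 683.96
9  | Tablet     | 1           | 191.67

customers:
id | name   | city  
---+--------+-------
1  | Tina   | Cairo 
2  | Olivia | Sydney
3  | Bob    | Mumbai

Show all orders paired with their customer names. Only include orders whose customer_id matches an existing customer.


INNER JOIN keeps only orders rows whose customer_id matches an id in customers. Walk through each order:
  - order 1 (Charger): customer_id=1 -> matches Tina
  - order 2 (Speaker): customer_id=NULL, no match -> dropped
  - order 3 (Chair): customer_id=1 -> matches Tina
  - order 4 (Notebook): customer_id=3 -> matches Bob
  - order 5 (Monitor): customer_id=2 -> matches Olivia
  - order 6 (Keyboard): customer_id=NULL, no match -> dropped
  - order 7 (Headphones): customer_id=3 -> matches Bob
  - order 8 (Webcam): customer_id=2 -> matches Olivia
  - order 9 (Tablet): customer_id=1 -> matches Tina
So 2 of 9 rows are dropped.

SQL:
SELECT a.product, b.name AS customer
FROM orders a
INNER JOIN customers b ON a.customer_id = b.id

Result:
product    | customer
-----------+---------
Charger    | Tina    
Chair      | Tina    
Notebook   | Bob     
Monitor    | Olivia  
Headphones | Bob     
Webcam     | Olivia  
Tablet     | Tina    


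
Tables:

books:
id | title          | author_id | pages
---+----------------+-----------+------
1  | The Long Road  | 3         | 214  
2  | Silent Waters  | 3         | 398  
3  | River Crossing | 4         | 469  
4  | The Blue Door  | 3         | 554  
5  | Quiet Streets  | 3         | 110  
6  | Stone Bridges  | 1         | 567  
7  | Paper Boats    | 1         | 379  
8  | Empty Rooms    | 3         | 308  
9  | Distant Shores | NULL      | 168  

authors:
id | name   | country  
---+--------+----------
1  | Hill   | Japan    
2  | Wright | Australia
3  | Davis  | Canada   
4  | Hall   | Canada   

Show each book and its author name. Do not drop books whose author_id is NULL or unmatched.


LEFT JOIN keeps every row from books (the left table); where author_id has no match in authors, the author columns become NULL. Walk through each book:
  - book 1 (The Long Road): author_id=3 -> matches Davis
  - book 2 (Silent Waters): author_id=3 -> matches Davis
  - book 3 (River Crossing): author_id=4 -> matches Hall
  - book 4 (The Blue Door): author_id=3 -> matches Davis
  - book 5 (Quiet Streets): author_id=3 -> matches Davis
  - book 6 (Stone Bridges): author_id=1 -> matches Hill
  - book 7 (Paper Boats): author_id=1 -> matches Hill
  - book 8 (Empty Rooms): author_id=3 -> matches Davis
  - book 9 (Distant Shores): author_id=NULL, no match -> kept with NULL
All 9 rows appear; 1 has NULL author.

SQL:
SELECT a.title, b.name AS author
FROM books a
LEFT JOIN authors b ON a.author_id = b.id

Result:
title          | author
---------------+-------
The Long Road  | Davis 
Silent Waters  | Davis 
River Crossing | Hall  
The Blue Door  | Davis 
Quiet Streets  | Davis 
Stone Bridges  | Hill  
Paper Boats    | Hill  
Empty Rooms    | Davis 
Distant Shores | NULL  


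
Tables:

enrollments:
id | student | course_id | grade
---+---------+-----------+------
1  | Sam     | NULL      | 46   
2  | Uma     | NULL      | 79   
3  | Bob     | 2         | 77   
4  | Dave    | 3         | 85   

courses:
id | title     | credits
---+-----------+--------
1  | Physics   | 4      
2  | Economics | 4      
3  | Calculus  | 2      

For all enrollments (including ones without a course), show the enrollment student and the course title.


LEFT JOIN keeps every row from enrollments (the left table); where course_id has no match in courses, the course columns become NULL. Walk through each enrollment:
  - enrollment 1 (Sam): course_id=NULL, no match -> kept with NULL
  - enrollment 2 (Uma): course_id=NULL, no match -> kept with NULL
  - enrollment 3 (Bob): course_id=2 -> matches Economics
  - enrollment 4 (Dave): course_id=3 -> matches Calculus
All 4 rows appear; 2 have NULL course.

SQL:
SELECT a.student, b.title AS course
FROM enrollments a
LEFT JOIN courses b ON a.course_id = b.id

Result:
student | course   
--------+----------
Sam     | NULL     
Uma     | NULL     
Bob     | Economics
Dave    | Calculus 


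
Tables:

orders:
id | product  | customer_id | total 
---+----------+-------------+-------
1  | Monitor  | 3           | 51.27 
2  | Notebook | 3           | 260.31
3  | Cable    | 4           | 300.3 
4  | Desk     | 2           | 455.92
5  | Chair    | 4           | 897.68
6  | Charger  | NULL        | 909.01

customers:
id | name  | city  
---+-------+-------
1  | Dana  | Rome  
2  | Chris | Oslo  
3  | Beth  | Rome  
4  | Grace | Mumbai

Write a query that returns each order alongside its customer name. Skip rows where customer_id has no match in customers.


INNER JOIN keeps only orders rows whose customer_id matches an id in customers. Walk through each order:
  - order 1 (Monitor): customer_id=3 -> matches Beth
  - order 2 (Notebook): customer_id=3 -> matches Beth
  - order 3 (Cable): customer_id=4 -> matches Grace
  - order 4 (Desk): customer_id=2 -> matches Chris
  - order 5 (Chair): customer_id=4 -> matches Grace
  - order 6 (Charger): customer_id=NULL, no match -> dropped
So 1 of 6 rows is dropped.

SQL:
SELECT a.product, b.name AS customer
FROM orders a
INNER JOIN customers b ON a.customer_id = b.id

Result:
product  | customer
---------+---------
Monitor  | Beth    
Notebook | Beth    
Cable    | Grace   
Desk     | Chris   
Chair    | Grace   
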